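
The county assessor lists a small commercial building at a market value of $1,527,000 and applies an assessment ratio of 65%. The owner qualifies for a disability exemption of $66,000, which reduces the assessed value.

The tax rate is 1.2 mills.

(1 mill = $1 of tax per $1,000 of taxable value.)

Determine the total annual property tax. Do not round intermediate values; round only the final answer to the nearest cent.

Assessed value = $1,527,000 × 0.65 = $992,550
Taxable value = $992,550 − $66,000 = $926,550
Tax = $926,550 × 0.0012 = $1,111.86

$1,111.86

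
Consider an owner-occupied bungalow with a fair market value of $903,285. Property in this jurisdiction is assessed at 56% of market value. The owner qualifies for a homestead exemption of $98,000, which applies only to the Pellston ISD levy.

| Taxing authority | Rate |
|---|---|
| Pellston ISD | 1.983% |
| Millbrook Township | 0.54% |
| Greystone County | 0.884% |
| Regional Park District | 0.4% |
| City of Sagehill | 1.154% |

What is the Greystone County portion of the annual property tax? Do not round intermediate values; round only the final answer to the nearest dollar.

$4,472

Assessed value = $903,285 × 0.56 = $505,839.6
Greystone County taxable value = $505,839.6 (exemption does not apply)
Greystone County levy = $505,839.6 × 0.00884 = $4,471.622064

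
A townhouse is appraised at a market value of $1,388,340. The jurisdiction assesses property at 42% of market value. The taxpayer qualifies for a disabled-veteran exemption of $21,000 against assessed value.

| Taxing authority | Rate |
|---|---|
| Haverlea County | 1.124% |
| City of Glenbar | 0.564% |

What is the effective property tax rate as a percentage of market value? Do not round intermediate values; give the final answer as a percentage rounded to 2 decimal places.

Assessed value = $1,388,340 × 0.42 = $583,102.8
Taxable value = $583,102.8 − $21,000 = $562,102.8
Haverlea County: $562,102.8 × 0.01124 = $6,318.035472
City of Glenbar: $562,102.8 × 0.00564 = $3,170.259792
Total tax = $9,488.295264
Effective rate = $9,488.295264 ÷ $1,388,340 = 0.68% of market value

0.68%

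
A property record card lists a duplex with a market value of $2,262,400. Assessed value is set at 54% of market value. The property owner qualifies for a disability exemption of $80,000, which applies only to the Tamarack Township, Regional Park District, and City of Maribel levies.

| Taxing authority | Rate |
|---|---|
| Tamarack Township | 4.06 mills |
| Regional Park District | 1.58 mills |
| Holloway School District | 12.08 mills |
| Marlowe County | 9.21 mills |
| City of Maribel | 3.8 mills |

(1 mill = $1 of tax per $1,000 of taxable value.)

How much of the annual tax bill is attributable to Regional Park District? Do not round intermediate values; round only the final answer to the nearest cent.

Assessed value = $2,262,400 × 0.54 = $1,221,696
Regional Park District taxable value = $1,221,696 − $80,000 = $1,141,696
Regional Park District levy = $1,141,696 × 0.00158 = $1,803.87968

$1,803.88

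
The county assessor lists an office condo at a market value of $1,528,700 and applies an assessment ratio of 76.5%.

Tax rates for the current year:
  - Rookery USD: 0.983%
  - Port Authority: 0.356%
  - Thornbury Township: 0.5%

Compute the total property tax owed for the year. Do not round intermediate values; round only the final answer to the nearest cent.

Assessed value = $1,528,700 × 0.765 = $1,169,455.5
Rookery USD: $1,169,455.5 × 0.00983 = $11,495.747565
Port Authority: $1,169,455.5 × 0.00356 = $4,163.26158
Thornbury Township: $1,169,455.5 × 0.005 = $5,847.2775
Total = $11,495.747565 + $4,163.26158 + $5,847.2775 = $21,506.286645

$21,506.29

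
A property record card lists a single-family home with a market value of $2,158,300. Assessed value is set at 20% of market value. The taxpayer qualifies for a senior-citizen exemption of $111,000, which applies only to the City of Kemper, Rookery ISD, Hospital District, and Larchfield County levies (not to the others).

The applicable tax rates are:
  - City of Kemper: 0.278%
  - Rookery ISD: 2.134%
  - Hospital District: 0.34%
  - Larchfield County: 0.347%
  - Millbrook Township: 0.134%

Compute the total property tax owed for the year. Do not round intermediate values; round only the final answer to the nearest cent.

$10,515.68

Assessed value = $2,158,300 × 0.2 = $431,660
City of Kemper: ($431,660 − $111,000) × 0.00278 = $320,660 × 0.00278 = $891.4348
Rookery ISD: ($431,660 − $111,000) × 0.02134 = $320,660 × 0.02134 = $6,842.8844
Hospital District: ($431,660 − $111,000) × 0.0034 = $320,660 × 0.0034 = $1,090.244
Larchfield County: ($431,660 − $111,000) × 0.00347 = $320,660 × 0.00347 = $1,112.6902
Millbrook Township: $431,660 × 0.00134 = $578.4244
Total = $10,515.6778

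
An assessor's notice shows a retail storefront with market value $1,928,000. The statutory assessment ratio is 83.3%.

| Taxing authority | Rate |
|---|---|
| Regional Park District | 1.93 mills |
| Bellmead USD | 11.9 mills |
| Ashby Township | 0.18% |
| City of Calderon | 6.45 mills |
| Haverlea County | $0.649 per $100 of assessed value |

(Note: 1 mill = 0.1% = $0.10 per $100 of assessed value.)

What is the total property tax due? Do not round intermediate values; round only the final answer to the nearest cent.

$45,884.11

Assessed value = $1,928,000 × 0.833 = $1,606,024
Regional Park District: $1,606,024 × 0.00193 = $3,099.62632
Bellmead USD: $1,606,024 × 0.0119 = $19,111.6856
Ashby Township: $1,606,024 × 0.0018 = $2,890.8432
City of Calderon: $1,606,024 × 0.00645 = $10,358.8548
Haverlea County: $1,606,024 × 0.00649 = $10,423.09576
Total = $45,884.10568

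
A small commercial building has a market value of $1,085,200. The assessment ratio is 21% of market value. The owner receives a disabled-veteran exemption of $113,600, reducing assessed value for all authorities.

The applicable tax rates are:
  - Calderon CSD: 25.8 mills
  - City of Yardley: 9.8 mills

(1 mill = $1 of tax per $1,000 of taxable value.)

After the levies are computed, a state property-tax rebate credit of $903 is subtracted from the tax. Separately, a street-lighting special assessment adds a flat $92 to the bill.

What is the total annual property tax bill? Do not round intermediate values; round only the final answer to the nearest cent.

Assessed value = $1,085,200 × 0.21 = $227,892
Taxable value = $227,892 − $113,600 = $114,292
Calderon CSD: $114,292 × 0.0258 = $2,948.7336
City of Yardley: $114,292 × 0.0098 = $1,120.0616
Levies subtotal = $4,068.7952
After credit = $4,068.7952 − $903 = $3,165.7952
Total = $3,165.7952 + $92 = $3,257.7952

$3,257.80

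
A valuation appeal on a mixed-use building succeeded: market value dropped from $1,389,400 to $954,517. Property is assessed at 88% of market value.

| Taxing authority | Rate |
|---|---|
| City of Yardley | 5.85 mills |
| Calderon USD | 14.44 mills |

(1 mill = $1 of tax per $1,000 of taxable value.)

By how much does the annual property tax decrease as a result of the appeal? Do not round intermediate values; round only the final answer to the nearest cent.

$7,764.92

Old assessed value = $1,389,400 × 0.88 = $1,222,672
New assessed value = $954,517 × 0.88 = $839,974.96
Combined rate = 0.00585 + 0.01444 = 0.02029
Old tax = $1,222,672 × 0.02029 = $24,808.01488
New tax = $839,974.96 × 0.02029 = $17,043.0919384
Reduction = $24,808.01488 − $17,043.0919384 = $7,764.9229416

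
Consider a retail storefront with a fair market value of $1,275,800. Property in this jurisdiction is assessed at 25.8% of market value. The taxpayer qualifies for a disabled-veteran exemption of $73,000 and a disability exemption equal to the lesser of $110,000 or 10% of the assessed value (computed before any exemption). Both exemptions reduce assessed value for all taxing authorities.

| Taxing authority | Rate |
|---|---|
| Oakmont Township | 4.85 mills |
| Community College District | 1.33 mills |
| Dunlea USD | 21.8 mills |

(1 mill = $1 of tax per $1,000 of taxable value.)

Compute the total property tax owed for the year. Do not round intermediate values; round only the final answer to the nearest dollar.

$6,246

Assessed value = $1,275,800 × 0.258 = $329,156.4
Disability exemption = min($110,000, 10% × $329,156.4) = min($110,000, $32,915.64) = $32,915.64 (percentage binds)
Taxable value = $329,156.4 − $73,000 − $32,915.64 = $223,240.76
Oakmont Township: $223,240.76 × 0.00485 = $1,082.717686
Community College District: $223,240.76 × 0.00133 = $296.9102108
Dunlea USD: $223,240.76 × 0.0218 = $4,866.648568
Total = $6,246.2764648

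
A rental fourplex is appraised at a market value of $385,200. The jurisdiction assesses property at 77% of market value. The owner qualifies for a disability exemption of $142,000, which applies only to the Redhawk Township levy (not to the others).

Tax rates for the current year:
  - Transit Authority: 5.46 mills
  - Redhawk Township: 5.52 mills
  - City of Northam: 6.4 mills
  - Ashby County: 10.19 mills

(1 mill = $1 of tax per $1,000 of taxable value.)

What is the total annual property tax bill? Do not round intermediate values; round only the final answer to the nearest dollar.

$7,394

Assessed value = $385,200 × 0.77 = $296,604
Transit Authority: $296,604 × 0.00546 = $1,619.45784
Redhawk Township: ($296,604 − $142,000) × 0.00552 = $154,604 × 0.00552 = $853.41408
City of Northam: $296,604 × 0.0064 = $1,898.2656
Ashby County: $296,604 × 0.01019 = $3,022.39476
Total = $7,393.53228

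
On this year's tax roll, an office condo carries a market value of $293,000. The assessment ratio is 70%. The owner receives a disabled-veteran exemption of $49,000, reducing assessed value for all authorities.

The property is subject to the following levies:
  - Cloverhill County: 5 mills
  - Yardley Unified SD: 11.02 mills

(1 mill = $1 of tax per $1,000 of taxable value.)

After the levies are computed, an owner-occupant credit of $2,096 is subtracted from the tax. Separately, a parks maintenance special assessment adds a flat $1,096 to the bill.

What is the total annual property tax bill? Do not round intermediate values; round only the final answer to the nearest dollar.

Assessed value = $293,000 × 0.7 = $205,100
Taxable value = $205,100 − $49,000 = $156,100
Cloverhill County: $156,100 × 0.005 = $780.5
Yardley Unified SD: $156,100 × 0.01102 = $1,720.222
Levies subtotal = $2,500.722
After credit = $2,500.722 − $2,096 = $404.722
Total = $404.722 + $1,096 = $1,500.722

$1,501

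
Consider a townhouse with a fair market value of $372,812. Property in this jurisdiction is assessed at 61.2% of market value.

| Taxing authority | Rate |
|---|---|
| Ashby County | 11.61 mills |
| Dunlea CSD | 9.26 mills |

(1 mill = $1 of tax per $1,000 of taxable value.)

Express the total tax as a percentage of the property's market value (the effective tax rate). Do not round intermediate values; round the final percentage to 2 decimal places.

Assessed value = $372,812 × 0.612 = $228,160.944
Ashby County: $228,160.944 × 0.01161 = $2,648.94855984
Dunlea CSD: $228,160.944 × 0.00926 = $2,112.77034144
Total tax = $4,761.71890128
Effective rate = $4,761.71890128 ÷ $372,812 = 1.28% of market value

1.28%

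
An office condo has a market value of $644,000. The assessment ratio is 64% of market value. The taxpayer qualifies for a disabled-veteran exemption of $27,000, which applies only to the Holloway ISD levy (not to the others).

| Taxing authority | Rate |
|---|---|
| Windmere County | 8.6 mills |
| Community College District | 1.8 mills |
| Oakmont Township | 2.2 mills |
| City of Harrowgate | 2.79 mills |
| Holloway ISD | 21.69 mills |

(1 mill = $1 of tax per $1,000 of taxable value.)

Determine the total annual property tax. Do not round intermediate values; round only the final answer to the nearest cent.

$14,697.26

Assessed value = $644,000 × 0.64 = $412,160
Windmere County: $412,160 × 0.0086 = $3,544.576
Community College District: $412,160 × 0.0018 = $741.888
Oakmont Township: $412,160 × 0.0022 = $906.752
City of Harrowgate: $412,160 × 0.00279 = $1,149.9264
Holloway ISD: ($412,160 − $27,000) × 0.02169 = $385,160 × 0.02169 = $8,354.1204
Total = $14,697.2628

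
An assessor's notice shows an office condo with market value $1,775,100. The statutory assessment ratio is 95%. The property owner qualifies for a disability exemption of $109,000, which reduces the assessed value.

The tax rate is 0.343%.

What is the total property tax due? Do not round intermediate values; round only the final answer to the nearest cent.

Assessed value = $1,775,100 × 0.95 = $1,686,345
Taxable value = $1,686,345 − $109,000 = $1,577,345
Tax = $1,577,345 × 0.00343 = $5,410.29335

$5,410.29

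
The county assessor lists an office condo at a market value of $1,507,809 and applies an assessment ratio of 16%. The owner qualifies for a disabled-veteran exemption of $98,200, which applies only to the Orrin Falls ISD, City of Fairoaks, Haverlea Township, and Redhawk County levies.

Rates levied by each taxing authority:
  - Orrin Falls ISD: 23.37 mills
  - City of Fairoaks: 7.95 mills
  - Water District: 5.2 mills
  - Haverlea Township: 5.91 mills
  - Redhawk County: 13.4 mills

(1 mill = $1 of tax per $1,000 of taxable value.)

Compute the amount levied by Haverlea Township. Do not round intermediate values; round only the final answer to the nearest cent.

$845.42

Assessed value = $1,507,809 × 0.16 = $241,249.44
Haverlea Township taxable value = $241,249.44 − $98,200 = $143,049.44
Haverlea Township levy = $143,049.44 × 0.00591 = $845.4221904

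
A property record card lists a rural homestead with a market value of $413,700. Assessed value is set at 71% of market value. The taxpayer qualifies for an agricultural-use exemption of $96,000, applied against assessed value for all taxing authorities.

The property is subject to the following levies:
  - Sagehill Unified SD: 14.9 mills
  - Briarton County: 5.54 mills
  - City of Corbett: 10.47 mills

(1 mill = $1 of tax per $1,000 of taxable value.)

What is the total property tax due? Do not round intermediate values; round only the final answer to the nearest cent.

Assessed value = $413,700 × 0.71 = $293,727
Taxable value = $293,727 − $96,000 = $197,727
Sagehill Unified SD: $197,727 × 0.0149 = $2,946.1323
Briarton County: $197,727 × 0.00554 = $1,095.40758
City of Corbett: $197,727 × 0.01047 = $2,070.20169
Total = $2,946.1323 + $1,095.40758 + $2,070.20169 = $6,111.74157

$6,111.74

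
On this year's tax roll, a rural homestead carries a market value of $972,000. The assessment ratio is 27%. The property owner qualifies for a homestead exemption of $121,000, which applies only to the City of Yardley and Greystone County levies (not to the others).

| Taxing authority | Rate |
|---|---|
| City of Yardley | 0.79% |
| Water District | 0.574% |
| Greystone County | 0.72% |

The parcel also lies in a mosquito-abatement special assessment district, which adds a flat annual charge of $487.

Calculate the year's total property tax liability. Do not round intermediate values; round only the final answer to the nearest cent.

Assessed value = $972,000 × 0.27 = $262,440
City of Yardley: ($262,440 − $121,000) × 0.0079 = $141,440 × 0.0079 = $1,117.376
Water District: $262,440 × 0.00574 = $1,506.4056
Greystone County: ($262,440 − $121,000) × 0.0072 = $141,440 × 0.0072 = $1,018.368
Levies subtotal = $3,642.1496
Total = $3,642.1496 + $487 = $4,129.1496

$4,129.15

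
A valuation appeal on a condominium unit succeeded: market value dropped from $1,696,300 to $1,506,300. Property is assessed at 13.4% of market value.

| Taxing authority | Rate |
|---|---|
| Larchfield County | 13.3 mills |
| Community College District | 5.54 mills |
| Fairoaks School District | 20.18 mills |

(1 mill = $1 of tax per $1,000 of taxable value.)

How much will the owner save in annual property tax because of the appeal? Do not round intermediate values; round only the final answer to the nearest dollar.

Old assessed value = $1,696,300 × 0.134 = $227,304.2
New assessed value = $1,506,300 × 0.134 = $201,844.2
Combined rate = 0.0133 + 0.00554 + 0.02018 = 0.03902
Old tax = $227,304.2 × 0.03902 = $8,869.409884
New tax = $201,844.2 × 0.03902 = $7,875.960684
Reduction = $8,869.409884 − $7,875.960684 = $993.4492

$993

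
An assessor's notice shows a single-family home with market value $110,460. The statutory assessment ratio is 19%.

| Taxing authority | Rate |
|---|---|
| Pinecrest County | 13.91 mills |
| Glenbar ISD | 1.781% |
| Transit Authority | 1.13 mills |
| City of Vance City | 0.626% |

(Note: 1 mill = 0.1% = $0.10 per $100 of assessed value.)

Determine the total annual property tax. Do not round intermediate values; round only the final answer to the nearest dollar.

Assessed value = $110,460 × 0.19 = $20,987.4
Pinecrest County: $20,987.4 × 0.01391 = $291.934734
Glenbar ISD: $20,987.4 × 0.01781 = $373.785594
Transit Authority: $20,987.4 × 0.00113 = $23.715762
City of Vance City: $20,987.4 × 0.00626 = $131.381124
Total = $820.817214

$821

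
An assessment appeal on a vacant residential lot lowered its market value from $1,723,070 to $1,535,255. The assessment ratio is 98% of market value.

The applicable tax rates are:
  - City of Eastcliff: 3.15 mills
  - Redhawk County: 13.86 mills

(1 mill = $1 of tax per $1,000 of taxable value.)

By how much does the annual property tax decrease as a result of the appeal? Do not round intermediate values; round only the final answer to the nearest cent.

Old assessed value = $1,723,070 × 0.98 = $1,688,608.6
New assessed value = $1,535,255 × 0.98 = $1,504,549.9
Combined rate = 0.00315 + 0.01386 = 0.01701
Old tax = $1,688,608.6 × 0.01701 = $28,723.232286
New tax = $1,504,549.9 × 0.01701 = $25,592.393799
Reduction = $28,723.232286 − $25,592.393799 = $3,130.838487

$3,130.84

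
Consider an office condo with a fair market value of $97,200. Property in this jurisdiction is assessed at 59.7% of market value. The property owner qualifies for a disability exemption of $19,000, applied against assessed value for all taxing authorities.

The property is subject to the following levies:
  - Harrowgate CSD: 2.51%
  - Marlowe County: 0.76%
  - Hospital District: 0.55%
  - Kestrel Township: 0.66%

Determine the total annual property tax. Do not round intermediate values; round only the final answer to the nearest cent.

Assessed value = $97,200 × 0.597 = $58,028.4
Taxable value = $58,028.4 − $19,000 = $39,028.4
Harrowgate CSD: $39,028.4 × 0.0251 = $979.61284
Marlowe County: $39,028.4 × 0.0076 = $296.61584
Hospital District: $39,028.4 × 0.0055 = $214.6562
Kestrel Township: $39,028.4 × 0.0066 = $257.58744
Total = $979.61284 + $296.61584 + $214.6562 + $257.58744 = $1,748.47232

$1,748.47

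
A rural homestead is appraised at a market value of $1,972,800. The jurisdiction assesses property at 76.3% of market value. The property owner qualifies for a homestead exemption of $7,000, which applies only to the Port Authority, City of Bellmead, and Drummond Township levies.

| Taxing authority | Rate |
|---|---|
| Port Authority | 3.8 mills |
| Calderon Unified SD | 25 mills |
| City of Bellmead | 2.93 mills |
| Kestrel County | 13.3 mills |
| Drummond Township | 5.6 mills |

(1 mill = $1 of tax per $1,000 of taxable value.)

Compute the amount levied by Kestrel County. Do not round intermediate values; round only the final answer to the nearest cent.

$20,019.78

Assessed value = $1,972,800 × 0.763 = $1,505,246.4
Kestrel County taxable value = $1,505,246.4 (exemption does not apply)
Kestrel County levy = $1,505,246.4 × 0.0133 = $20,019.77712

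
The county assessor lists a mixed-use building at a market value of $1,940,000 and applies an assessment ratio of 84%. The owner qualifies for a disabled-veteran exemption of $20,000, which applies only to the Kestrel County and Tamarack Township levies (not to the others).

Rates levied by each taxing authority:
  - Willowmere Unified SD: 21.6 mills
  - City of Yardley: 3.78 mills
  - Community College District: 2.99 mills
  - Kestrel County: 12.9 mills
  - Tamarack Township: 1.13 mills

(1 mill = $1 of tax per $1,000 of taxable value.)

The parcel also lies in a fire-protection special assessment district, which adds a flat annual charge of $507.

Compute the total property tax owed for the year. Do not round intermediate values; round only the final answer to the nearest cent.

Assessed value = $1,940,000 × 0.84 = $1,629,600
Willowmere Unified SD: $1,629,600 × 0.0216 = $35,199.36
City of Yardley: $1,629,600 × 0.00378 = $6,159.888
Community College District: $1,629,600 × 0.00299 = $4,872.504
Kestrel County: ($1,629,600 − $20,000) × 0.0129 = $1,609,600 × 0.0129 = $20,763.84
Tamarack Township: ($1,629,600 − $20,000) × 0.00113 = $1,609,600 × 0.00113 = $1,818.848
Levies subtotal = $68,814.44
Total = $68,814.44 + $507 = $69,321.44

$69,321.44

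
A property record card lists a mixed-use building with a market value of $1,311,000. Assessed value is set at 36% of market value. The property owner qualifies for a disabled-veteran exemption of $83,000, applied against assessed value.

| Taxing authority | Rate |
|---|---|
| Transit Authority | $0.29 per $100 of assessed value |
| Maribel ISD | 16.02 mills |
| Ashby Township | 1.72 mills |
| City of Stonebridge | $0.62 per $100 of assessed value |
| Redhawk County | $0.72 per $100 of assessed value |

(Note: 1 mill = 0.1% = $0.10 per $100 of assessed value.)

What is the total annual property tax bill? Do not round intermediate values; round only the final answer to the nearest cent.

Assessed value = $1,311,000 × 0.36 = $471,960
Taxable value = $471,960 − $83,000 = $388,960
Transit Authority: $388,960 × 0.0029 = $1,127.984
Maribel ISD: $388,960 × 0.01602 = $6,231.1392
Ashby Township: $388,960 × 0.00172 = $669.0112
City of Stonebridge: $388,960 × 0.0062 = $2,411.552
Redhawk County: $388,960 × 0.0072 = $2,800.512
Total = $13,240.1984

$13,240.20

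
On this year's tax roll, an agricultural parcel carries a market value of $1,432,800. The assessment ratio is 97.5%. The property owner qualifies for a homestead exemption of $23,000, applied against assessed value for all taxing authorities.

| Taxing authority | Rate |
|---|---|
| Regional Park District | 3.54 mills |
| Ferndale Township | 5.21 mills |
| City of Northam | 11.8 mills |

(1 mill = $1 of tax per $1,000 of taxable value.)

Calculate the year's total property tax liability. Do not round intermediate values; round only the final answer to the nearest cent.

$28,235.29

Assessed value = $1,432,800 × 0.975 = $1,396,980
Taxable value = $1,396,980 − $23,000 = $1,373,980
Regional Park District: $1,373,980 × 0.00354 = $4,863.8892
Ferndale Township: $1,373,980 × 0.00521 = $7,158.4358
City of Northam: $1,373,980 × 0.0118 = $16,212.964
Total = $4,863.8892 + $7,158.4358 + $16,212.964 = $28,235.289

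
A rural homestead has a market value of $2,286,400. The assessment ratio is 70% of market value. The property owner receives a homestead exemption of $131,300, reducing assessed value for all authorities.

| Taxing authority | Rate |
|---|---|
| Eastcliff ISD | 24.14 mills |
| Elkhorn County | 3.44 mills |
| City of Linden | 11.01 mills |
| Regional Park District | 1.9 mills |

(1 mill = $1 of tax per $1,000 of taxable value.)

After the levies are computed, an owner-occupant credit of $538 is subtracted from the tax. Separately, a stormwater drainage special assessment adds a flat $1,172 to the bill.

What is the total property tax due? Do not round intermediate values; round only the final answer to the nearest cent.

$60,121.10

Assessed value = $2,286,400 × 0.7 = $1,600,480
Taxable value = $1,600,480 − $131,300 = $1,469,180
Eastcliff ISD: $1,469,180 × 0.02414 = $35,466.0052
Elkhorn County: $1,469,180 × 0.00344 = $5,053.9792
City of Linden: $1,469,180 × 0.01101 = $16,175.6718
Regional Park District: $1,469,180 × 0.0019 = $2,791.442
Levies subtotal = $59,487.0982
After credit = $59,487.0982 − $538 = $58,949.0982
Total = $58,949.0982 + $1,172 = $60,121.0982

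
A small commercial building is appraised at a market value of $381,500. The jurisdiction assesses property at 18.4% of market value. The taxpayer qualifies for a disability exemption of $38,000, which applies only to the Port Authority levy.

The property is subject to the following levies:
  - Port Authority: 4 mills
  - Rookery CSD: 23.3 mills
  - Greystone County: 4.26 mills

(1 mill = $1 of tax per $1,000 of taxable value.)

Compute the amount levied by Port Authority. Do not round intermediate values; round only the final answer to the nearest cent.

Assessed value = $381,500 × 0.184 = $70,196
Port Authority taxable value = $70,196 − $38,000 = $32,196
Port Authority levy = $32,196 × 0.004 = $128.784

$128.78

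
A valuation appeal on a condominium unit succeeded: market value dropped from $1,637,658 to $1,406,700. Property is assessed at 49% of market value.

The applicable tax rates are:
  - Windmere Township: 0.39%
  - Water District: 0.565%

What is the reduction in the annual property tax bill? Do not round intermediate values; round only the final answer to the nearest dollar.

$1,081

Old assessed value = $1,637,658 × 0.49 = $802,452.42
New assessed value = $1,406,700 × 0.49 = $689,283
Combined rate = 0.0039 + 0.00565 = 0.00955
Old tax = $802,452.42 × 0.00955 = $7,663.420611
New tax = $689,283 × 0.00955 = $6,582.65265
Reduction = $7,663.420611 − $6,582.65265 = $1,080.767961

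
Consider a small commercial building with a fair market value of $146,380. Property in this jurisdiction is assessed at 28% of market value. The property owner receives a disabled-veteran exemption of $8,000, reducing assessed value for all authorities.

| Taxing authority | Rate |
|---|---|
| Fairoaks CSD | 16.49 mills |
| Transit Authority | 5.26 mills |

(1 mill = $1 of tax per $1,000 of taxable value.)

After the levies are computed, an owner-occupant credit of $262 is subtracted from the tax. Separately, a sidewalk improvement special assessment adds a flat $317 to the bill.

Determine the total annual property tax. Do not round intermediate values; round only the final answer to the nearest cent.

Assessed value = $146,380 × 0.28 = $40,986.4
Taxable value = $40,986.4 − $8,000 = $32,986.4
Fairoaks CSD: $32,986.4 × 0.01649 = $543.945736
Transit Authority: $32,986.4 × 0.00526 = $173.508464
Levies subtotal = $717.4542
After credit = $717.4542 − $262 = $455.4542
Total = $455.4542 + $317 = $772.4542

$772.45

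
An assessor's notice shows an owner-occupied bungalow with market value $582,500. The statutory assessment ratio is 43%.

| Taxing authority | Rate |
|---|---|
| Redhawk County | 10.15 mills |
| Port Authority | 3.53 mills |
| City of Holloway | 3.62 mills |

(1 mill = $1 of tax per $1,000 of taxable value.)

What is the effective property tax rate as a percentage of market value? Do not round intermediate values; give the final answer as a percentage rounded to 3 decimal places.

Assessed value = $582,500 × 0.43 = $250,475
Redhawk County: $250,475 × 0.01015 = $2,542.32125
Port Authority: $250,475 × 0.00353 = $884.17675
City of Holloway: $250,475 × 0.00362 = $906.7195
Total tax = $4,333.2175
Effective rate = $4,333.2175 ÷ $582,500 = 0.744% of market value

0.744%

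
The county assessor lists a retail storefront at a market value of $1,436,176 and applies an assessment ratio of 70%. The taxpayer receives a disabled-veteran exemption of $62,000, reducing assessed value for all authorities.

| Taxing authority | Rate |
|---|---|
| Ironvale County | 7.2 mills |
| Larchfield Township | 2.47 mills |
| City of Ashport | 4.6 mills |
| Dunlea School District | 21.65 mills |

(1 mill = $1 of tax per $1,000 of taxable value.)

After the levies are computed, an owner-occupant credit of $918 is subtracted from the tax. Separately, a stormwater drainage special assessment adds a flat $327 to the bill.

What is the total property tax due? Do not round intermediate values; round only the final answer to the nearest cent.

Assessed value = $1,436,176 × 0.7 = $1,005,323.2
Taxable value = $1,005,323.2 − $62,000 = $943,323.2
Ironvale County: $943,323.2 × 0.0072 = $6,791.92704
Larchfield Township: $943,323.2 × 0.00247 = $2,330.008304
City of Ashport: $943,323.2 × 0.0046 = $4,339.28672
Dunlea School District: $943,323.2 × 0.02165 = $20,422.94728
Levies subtotal = $33,884.169344
After credit = $33,884.169344 − $918 = $32,966.169344
Total = $32,966.169344 + $327 = $33,293.169344

$33,293.17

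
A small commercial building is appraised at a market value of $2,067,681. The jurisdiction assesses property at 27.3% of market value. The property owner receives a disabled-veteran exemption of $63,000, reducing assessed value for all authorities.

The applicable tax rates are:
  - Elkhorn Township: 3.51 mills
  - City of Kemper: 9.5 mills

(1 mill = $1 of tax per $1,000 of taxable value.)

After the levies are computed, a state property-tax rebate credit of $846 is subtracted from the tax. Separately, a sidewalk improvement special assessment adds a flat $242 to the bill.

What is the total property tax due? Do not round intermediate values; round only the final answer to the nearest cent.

$5,920.21

Assessed value = $2,067,681 × 0.273 = $564,476.913
Taxable value = $564,476.913 − $63,000 = $501,476.913
Elkhorn Township: $501,476.913 × 0.00351 = $1,760.18396463
City of Kemper: $501,476.913 × 0.0095 = $4,764.0306735
Levies subtotal = $6,524.21463813
After credit = $6,524.21463813 − $846 = $5,678.21463813
Total = $5,678.21463813 + $242 = $5,920.21463813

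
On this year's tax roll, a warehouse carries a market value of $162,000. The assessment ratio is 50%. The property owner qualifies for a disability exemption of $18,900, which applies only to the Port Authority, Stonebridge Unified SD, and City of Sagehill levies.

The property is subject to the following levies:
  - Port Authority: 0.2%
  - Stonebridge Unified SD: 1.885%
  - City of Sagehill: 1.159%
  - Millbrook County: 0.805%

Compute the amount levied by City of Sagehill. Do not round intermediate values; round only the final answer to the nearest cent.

$719.74

Assessed value = $162,000 × 0.5 = $81,000
City of Sagehill taxable value = $81,000 − $18,900 = $62,100
City of Sagehill levy = $62,100 × 0.01159 = $719.739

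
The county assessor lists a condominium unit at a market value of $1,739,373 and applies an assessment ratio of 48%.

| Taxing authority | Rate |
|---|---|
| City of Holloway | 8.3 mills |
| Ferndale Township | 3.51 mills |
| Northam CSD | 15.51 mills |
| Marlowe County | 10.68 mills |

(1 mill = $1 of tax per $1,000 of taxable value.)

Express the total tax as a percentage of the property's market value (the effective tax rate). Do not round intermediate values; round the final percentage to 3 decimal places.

1.824%

Assessed value = $1,739,373 × 0.48 = $834,899.04
City of Holloway: $834,899.04 × 0.0083 = $6,929.662032
Ferndale Township: $834,899.04 × 0.00351 = $2,930.4956304
Northam CSD: $834,899.04 × 0.01551 = $12,949.2841104
Marlowe County: $834,899.04 × 0.01068 = $8,916.7217472
Total tax = $31,726.16352
Effective rate = $31,726.16352 ÷ $1,739,373 = 1.824% of market value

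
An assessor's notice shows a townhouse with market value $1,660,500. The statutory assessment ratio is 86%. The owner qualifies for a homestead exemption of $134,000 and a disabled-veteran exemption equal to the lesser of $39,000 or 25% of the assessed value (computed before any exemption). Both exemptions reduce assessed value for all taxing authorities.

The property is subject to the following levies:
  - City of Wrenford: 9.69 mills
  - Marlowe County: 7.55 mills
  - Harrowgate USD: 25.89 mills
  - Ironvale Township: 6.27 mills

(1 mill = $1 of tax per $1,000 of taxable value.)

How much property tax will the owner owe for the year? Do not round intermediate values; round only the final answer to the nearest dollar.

Assessed value = $1,660,500 × 0.86 = $1,428,030
Disabled-veteran exemption = min($39,000, 25% × $1,428,030) = min($39,000, $357,007.5) = $39,000 (dollar cap binds)
Taxable value = $1,428,030 − $134,000 − $39,000 = $1,255,030
City of Wrenford: $1,255,030 × 0.00969 = $12,161.2407
Marlowe County: $1,255,030 × 0.00755 = $9,475.4765
Harrowgate USD: $1,255,030 × 0.02589 = $32,492.7267
Ironvale Township: $1,255,030 × 0.00627 = $7,869.0381
Total = $61,998.482

$61,998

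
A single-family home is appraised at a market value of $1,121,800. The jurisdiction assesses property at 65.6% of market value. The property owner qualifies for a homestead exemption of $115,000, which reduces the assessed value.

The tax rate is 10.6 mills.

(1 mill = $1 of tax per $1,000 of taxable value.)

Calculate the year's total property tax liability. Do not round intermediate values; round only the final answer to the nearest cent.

Assessed value = $1,121,800 × 0.656 = $735,900.8
Taxable value = $735,900.8 − $115,000 = $620,900.8
Tax = $620,900.8 × 0.0106 = $6,581.54848

$6,581.55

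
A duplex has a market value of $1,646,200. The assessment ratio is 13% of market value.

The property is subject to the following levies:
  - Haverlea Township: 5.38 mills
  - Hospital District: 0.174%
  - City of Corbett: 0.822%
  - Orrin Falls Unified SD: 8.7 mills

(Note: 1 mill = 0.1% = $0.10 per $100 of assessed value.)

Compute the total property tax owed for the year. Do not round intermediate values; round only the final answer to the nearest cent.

$5,144.70

Assessed value = $1,646,200 × 0.13 = $214,006
Haverlea Township: $214,006 × 0.00538 = $1,151.35228
Hospital District: $214,006 × 0.00174 = $372.37044
City of Corbett: $214,006 × 0.00822 = $1,759.12932
Orrin Falls Unified SD: $214,006 × 0.0087 = $1,861.8522
Total = $5,144.70424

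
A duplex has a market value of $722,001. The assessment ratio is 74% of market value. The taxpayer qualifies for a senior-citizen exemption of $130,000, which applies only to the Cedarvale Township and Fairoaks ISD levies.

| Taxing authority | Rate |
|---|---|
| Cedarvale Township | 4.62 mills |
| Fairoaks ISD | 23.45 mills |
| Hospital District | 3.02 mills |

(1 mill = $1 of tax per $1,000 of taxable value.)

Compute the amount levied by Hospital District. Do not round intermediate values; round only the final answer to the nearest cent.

Assessed value = $722,001 × 0.74 = $534,280.74
Hospital District taxable value = $534,280.74 (exemption does not apply)
Hospital District levy = $534,280.74 × 0.00302 = $1,613.5278348

$1,613.53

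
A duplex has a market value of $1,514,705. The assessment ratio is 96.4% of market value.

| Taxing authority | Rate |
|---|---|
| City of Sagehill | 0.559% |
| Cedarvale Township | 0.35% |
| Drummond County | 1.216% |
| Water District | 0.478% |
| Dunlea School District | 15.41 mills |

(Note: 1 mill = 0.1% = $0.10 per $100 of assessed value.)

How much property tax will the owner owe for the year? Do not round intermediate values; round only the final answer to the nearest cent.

$60,509.68

Assessed value = $1,514,705 × 0.964 = $1,460,175.62
City of Sagehill: $1,460,175.62 × 0.00559 = $8,162.3817158
Cedarvale Township: $1,460,175.62 × 0.0035 = $5,110.61467
Drummond County: $1,460,175.62 × 0.01216 = $17,755.7355392
Water District: $1,460,175.62 × 0.00478 = $6,979.6394636
Dunlea School District: $1,460,175.62 × 0.01541 = $22,501.3063042
Total = $60,509.6776928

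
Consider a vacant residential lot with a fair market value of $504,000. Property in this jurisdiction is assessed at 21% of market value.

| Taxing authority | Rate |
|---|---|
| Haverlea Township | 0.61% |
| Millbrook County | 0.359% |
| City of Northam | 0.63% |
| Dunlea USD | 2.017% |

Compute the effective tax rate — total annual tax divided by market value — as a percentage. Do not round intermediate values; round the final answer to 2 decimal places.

Assessed value = $504,000 × 0.21 = $105,840
Haverlea Township: $105,840 × 0.0061 = $645.624
Millbrook County: $105,840 × 0.00359 = $379.9656
City of Northam: $105,840 × 0.0063 = $666.792
Dunlea USD: $105,840 × 0.02017 = $2,134.7928
Total tax = $3,827.1744
Effective rate = $3,827.1744 ÷ $504,000 = 0.76% of market value

0.76%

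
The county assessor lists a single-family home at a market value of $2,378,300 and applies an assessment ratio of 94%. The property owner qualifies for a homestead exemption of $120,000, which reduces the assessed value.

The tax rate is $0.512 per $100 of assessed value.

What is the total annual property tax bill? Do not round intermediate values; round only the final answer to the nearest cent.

Assessed value = $2,378,300 × 0.94 = $2,235,602
Taxable value = $2,235,602 − $120,000 = $2,115,602
Tax = $2,115,602 × 0.00512 = $10,831.88224

$10,831.88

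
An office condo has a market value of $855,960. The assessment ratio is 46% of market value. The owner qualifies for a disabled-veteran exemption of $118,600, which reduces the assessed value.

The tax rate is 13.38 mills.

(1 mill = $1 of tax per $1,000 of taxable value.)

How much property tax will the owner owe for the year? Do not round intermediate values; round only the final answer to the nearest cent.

$3,681.39

Assessed value = $855,960 × 0.46 = $393,741.6
Taxable value = $393,741.6 − $118,600 = $275,141.6
Tax = $275,141.6 × 0.01338 = $3,681.394608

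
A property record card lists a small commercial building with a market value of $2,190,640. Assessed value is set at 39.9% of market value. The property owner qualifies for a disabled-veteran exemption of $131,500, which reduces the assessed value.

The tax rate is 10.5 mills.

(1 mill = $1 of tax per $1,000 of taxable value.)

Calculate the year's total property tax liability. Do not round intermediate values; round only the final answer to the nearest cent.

Assessed value = $2,190,640 × 0.399 = $874,065.36
Taxable value = $874,065.36 − $131,500 = $742,565.36
Tax = $742,565.36 × 0.0105 = $7,796.93628

$7,796.94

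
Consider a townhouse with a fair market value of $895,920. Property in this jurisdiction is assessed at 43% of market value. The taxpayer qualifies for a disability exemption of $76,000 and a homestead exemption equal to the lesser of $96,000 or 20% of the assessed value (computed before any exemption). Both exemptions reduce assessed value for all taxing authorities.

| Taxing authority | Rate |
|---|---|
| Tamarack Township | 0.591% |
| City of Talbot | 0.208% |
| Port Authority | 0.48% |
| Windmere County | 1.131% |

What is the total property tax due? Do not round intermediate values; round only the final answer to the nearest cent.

Assessed value = $895,920 × 0.43 = $385,245.6
Homestead exemption = min($96,000, 20% × $385,245.6) = min($96,000, $77,049.12) = $77,049.12 (percentage binds)
Taxable value = $385,245.6 − $76,000 − $77,049.12 = $232,196.48
Tamarack Township: $232,196.48 × 0.00591 = $1,372.2811968
City of Talbot: $232,196.48 × 0.00208 = $482.9686784
Port Authority: $232,196.48 × 0.0048 = $1,114.543104
Windmere County: $232,196.48 × 0.01131 = $2,626.1421888
Total = $5,595.935168

$5,595.94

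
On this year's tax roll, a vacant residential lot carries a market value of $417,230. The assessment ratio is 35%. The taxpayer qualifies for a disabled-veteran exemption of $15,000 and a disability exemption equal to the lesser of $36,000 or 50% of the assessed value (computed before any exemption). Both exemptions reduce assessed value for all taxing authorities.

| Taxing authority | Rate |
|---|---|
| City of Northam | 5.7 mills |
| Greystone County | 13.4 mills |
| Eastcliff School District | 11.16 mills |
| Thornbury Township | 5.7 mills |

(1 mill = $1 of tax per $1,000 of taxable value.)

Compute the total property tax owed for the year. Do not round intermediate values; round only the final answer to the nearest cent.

Assessed value = $417,230 × 0.35 = $146,030.5
Disability exemption = min($36,000, 50% × $146,030.5) = min($36,000, $73,015.25) = $36,000 (dollar cap binds)
Taxable value = $146,030.5 − $15,000 − $36,000 = $95,030.5
City of Northam: $95,030.5 × 0.0057 = $541.67385
Greystone County: $95,030.5 × 0.0134 = $1,273.4087
Eastcliff School District: $95,030.5 × 0.01116 = $1,060.54038
Thornbury Township: $95,030.5 × 0.0057 = $541.67385
Total = $3,417.29678

$3,417.30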